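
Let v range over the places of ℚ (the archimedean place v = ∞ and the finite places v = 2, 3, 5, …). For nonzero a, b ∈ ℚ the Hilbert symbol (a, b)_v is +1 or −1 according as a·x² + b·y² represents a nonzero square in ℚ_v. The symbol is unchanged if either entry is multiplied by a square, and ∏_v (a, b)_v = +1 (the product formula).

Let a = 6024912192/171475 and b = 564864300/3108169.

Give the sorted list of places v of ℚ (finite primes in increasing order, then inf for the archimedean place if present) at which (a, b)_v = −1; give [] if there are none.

(a, b) ≡ (247, 5187) mod (ℚ^×)²; places V = {2, 3, 5, 7, 11, 13, 19, 23, 41, 43, ∞}.
(a,b)_41: α=0, u≡9; β=-2, v≡21 (mod 41); (9|41)=+1, (21|41)=+1; sign (−1)^0·+1^-2·+1^0 = +1.
(a,b)_13: α=3, u≡5; β=1, v≡9 (mod 13); (5|13)=-1, (9|13)=+1; sign (−1)^0·-1^1·+1^3 = -1.
(a,b)_2: α=6, β=2; u≡7, v≡3 (mod 8); ε(u)ε(v)=1·1, αω(v)=6·1, βω(u)=2·0; sum ≡ 1  ⇒  -1.
(a,b)_7: α=0, u≡4; β=1, v≡6 (mod 7); (4|7)=+1, (6|7)=-1; sign (−1)^0·+1^1·-1^0 = +1.
(a,b)_43: α=0, u≡19; β=-2, v≡33 (mod 43); (19|43)=-1, (33|43)=-1; sign (−1)^0·-1^-2·-1^0 = +1.
(a,b)_11: α=0, u≡5; β=2, v≡6 (mod 11); (5|11)=+1, (6|11)=-1; sign (−1)^0·+1^2·-1^0 = +1.
(a,b)_∞: sgn(247)=+, sgn(5187)=+, so +1.
(a,b)_3: α=4, u≡1; β=3, v≡1 (mod 3); (1|3)=+1, (1|3)=+1; sign (−1)^0·+1^3·+1^4 = +1.
(a,b)_5: α=-2, u≡3; β=2, v≡3 (mod 5); (3|5)=-1, (3|5)=-1; sign (−1)^0·-1^2·-1^-2 = +1.
(a,b)_23: α=2, u≡20; β=0, v≡12 (mod 23); (20|23)=-1, (12|23)=+1; sign (−1)^0·-1^0·+1^2 = +1.
(a,b)_19: α=-3, u≡18; β=1, v≡6 (mod 19); (18|19)=-1, (6|19)=+1; sign (−1)^1·-1^1·+1^-3 = +1.
|Ram(247, 5187)| = 2, even; anisotropic at {2, 13}.

[2, 13]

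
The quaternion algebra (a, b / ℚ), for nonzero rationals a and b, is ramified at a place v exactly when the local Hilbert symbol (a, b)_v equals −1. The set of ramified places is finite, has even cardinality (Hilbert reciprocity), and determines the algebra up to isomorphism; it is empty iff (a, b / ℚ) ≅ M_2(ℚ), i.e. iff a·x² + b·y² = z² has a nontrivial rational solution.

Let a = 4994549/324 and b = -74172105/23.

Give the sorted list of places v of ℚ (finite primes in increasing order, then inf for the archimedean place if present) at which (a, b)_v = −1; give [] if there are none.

(a, b) ≡ (2261, -260015) mod (ℚ^×)²; places V = {2, 3, 5, 7, 17, 19, 23, 47, ∞}.
(a,b)_5: α=0, u≡1; β=1, v≡3 (mod 5); (1|5)=+1, (3|5)=-1; sign (−1)^0·+1^1·-1^0 = +1.
(a,b)_47: α=2, u≡46; β=0, v≡37 (mod 47); (46|47)=-1, (37|47)=+1; sign (−1)^0·-1^0·+1^2 = +1.
(a,b)_∞: sgn(2261)=+, sgn(-260015)=−, so +1.
(a,b)_23: α=0, u≡15; β=-1, v≡20 (mod 23); (15|23)=-1, (20|23)=-1; sign (−1)^0·-1^-1·-1^0 = -1.
(a,b)_17: α=1, u≡3; β=1, v≡6 (mod 17); (3|17)=-1, (6|17)=-1; sign (−1)^0·-1^1·-1^1 = +1.
(a,b)_19: α=1, u≡6; β=1, v≡10 (mod 19); (6|19)=+1, (10|19)=-1; sign (−1)^1·+1^1·-1^1 = +1.
(a,b)_3: α=-4, u≡2; β=8, v≡1 (mod 3); (2|3)=-1, (1|3)=+1; sign (−1)^0·-1^8·+1^-4 = +1.
(a,b)_7: α=1, u≡2; β=1, v≡2 (mod 7); (2|7)=+1, (2|7)=+1; sign (−1)^1·+1^1·+1^1 = -1.
(a,b)_2: α=-2, β=0; u≡5, v≡1 (mod 8); ε(u)ε(v)=0·0, αω(v)=-2·0, βω(u)=0·1; sum ≡ 0  ⇒  +1.
Ram(2261, -260015) = {7, 23}; no ℚ_7-point on the conic.

[7, 23]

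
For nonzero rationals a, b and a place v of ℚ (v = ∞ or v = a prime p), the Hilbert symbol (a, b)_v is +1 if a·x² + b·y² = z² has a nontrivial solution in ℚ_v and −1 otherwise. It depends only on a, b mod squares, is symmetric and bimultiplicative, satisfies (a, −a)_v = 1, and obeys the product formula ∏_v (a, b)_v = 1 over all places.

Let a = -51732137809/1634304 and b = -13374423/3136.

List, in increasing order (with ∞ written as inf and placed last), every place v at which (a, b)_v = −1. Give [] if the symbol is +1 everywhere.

(a, b) ≡ (-399, -1767) mod (ℚ^×)²; places V = {2, 3, 7, 11, 19, 23, 29, 31, ∞}.
(a,b)_2: α=-12, β=-6; u≡1, v≡1 (mod 8); ε(u)ε(v)=0·0, αω(v)=-12·0, βω(u)=-6·0; sum ≡ 0  ⇒  +1.
(a,b)_11: α=2, u≡2; β=0, v≡4 (mod 11); (2|11)=-1, (4|11)=+1; sign (−1)^0·-1^0·+1^2 = +1.
(a,b)_∞: sgn(-399)=−, sgn(-1767)=−, so -1.
(a,b)_31: α=2, u≡14; β=1, v≡5 (mod 31); (14|31)=+1, (5|31)=+1; sign (−1)^0·+1^1·+1^2 = +1.
(a,b)_23: α=2, u≡10; β=0, v≡1 (mod 23); (10|23)=-1, (1|23)=+1; sign (−1)^0·-1^0·+1^2 = +1.
(a,b)_29: α=2, u≡7; β=2, v≡19 (mod 29); (7|29)=+1, (19|29)=-1; sign (−1)^0·+1^2·-1^2 = +1.
(a,b)_19: α=-1, u≡5; β=1, v≡14 (mod 19); (5|19)=+1, (14|19)=-1; sign (−1)^1·+1^1·-1^-1 = +1.
(a,b)_3: α=-1, u≡2; β=3, v≡2 (mod 3); (2|3)=-1, (2|3)=-1; sign (−1)^1·-1^3·-1^-1 = -1.
(a,b)_7: α=-1, u≡5; β=-2, v≡1 (mod 7); (5|7)=-1, (1|7)=+1; sign (−1)^0·-1^-2·+1^-1 = +1.
(-399, -1767 / ℚ) ramifies at {3, ∞}: a division algebra.

[3, inf]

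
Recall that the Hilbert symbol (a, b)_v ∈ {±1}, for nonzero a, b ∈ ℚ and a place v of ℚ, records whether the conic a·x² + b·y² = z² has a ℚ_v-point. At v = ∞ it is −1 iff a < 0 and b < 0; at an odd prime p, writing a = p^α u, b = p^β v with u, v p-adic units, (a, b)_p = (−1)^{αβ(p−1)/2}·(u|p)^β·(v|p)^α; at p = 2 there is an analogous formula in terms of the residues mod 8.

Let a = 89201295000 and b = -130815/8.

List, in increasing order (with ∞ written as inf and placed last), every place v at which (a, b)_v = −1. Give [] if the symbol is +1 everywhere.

[2, 5]

(a, b) ≡ (38, -3230) mod (ℚ^×)²; places V = {2, 3, 5, 17, 19, ∞}.
(a,b)_2: α=3, β=-3; u≡3, v≡1 (mod 8); ε(u)ε(v)=1·0, αω(v)=3·0, βω(u)=-3·1; sum ≡ 1  ⇒  -1.
(a,b)_3: α=2, u≡2; β=4, v≡1 (mod 3); (2|3)=-1, (1|3)=+1; sign (−1)^0·-1^4·+1^2 = +1.
(a,b)_5: α=4, u≡2; β=1, v≡4 (mod 5); (2|5)=-1, (4|5)=+1; sign (−1)^0·-1^1·+1^4 = -1.
(a,b)_∞: sgn(38)=+, sgn(-3230)=−, so +1.
(a,b)_17: α=2, u≡8; β=1, v≡5 (mod 17); (8|17)=+1, (5|17)=-1; sign (−1)^0·+1^1·-1^2 = +1.
(a,b)_19: α=3, u≡13; β=1, v≡11 (mod 19); (13|19)=-1, (11|19)=+1; sign (−1)^1·-1^1·+1^3 = +1.
(38, -3230 / ℚ) ramifies at {2, 5}: a division algebra.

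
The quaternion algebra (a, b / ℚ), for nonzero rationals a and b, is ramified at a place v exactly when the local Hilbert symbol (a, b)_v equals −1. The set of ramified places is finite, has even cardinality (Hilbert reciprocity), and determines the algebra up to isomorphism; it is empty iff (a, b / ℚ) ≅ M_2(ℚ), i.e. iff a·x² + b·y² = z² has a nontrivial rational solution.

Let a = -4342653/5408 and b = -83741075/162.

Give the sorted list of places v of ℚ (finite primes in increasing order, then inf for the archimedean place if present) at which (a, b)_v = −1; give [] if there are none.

(a, b) ≡ (-11914, -55366) mod (ℚ^×)²; places V = {2, 3, 5, 7, 11, 13, 19, 23, 31, 37, 47, ∞}.
(a,b)_47: α=0, u≡2; β=1, v≡29 (mod 47); (2|47)=+1, (29|47)=-1; sign (−1)^0·+1^1·-1^0 = +1.
(a,b)_37: α=1, u≡30; β=0, v≡23 (mod 37); (30|37)=+1, (23|37)=-1; sign (−1)^0·+1^0·-1^1 = -1.
(a,b)_23: α=1, u≡14; β=0, v≡16 (mod 23); (14|23)=-1, (16|23)=+1; sign (−1)^0·-1^0·+1^1 = +1.
(a,b)_∞: sgn(-11914)=−, sgn(-55366)=−, so -1.
(a,b)_13: α=-2, u≡6; β=0, v≡4 (mod 13); (6|13)=-1, (4|13)=+1; sign (−1)^0·-1^0·+1^-2 = +1.
(a,b)_3: α=6, u≡2; β=-4, v≡2 (mod 3); (2|3)=-1, (2|3)=-1; sign (−1)^0·-1^-4·-1^6 = +1.
(a,b)_31: α=0, u≡12; β=1, v≡11 (mod 31); (12|31)=-1, (11|31)=-1; sign (−1)^0·-1^1·-1^0 = -1.
(a,b)_7: α=1, u≡6; β=0, v≡2 (mod 7); (6|7)=-1, (2|7)=+1; sign (−1)^0·-1^0·+1^1 = +1.
(a,b)_19: α=0, u≡10; β=1, v≡10 (mod 19); (10|19)=-1, (10|19)=-1; sign (−1)^0·-1^1·-1^0 = -1.
(a,b)_11: α=0, u≡10; β=2, v≡7 (mod 11); (10|11)=-1, (7|11)=-1; sign (−1)^0·-1^2·-1^0 = +1.
(a,b)_2: α=-5, β=-1; u≡3, v≡5 (mod 8); ε(u)ε(v)=1·0, αω(v)=-5·1, βω(u)=-1·1; sum ≡ 0  ⇒  +1.
(a,b)_5: α=0, u≡4; β=2, v≡1 (mod 5); (4|5)=+1, (1|5)=+1; sign (−1)^0·+1^2·+1^0 = +1.
Ram(-11914, -55366) = {19, 31, 37, ∞}; no ℚ_19-point on the conic.

[19, 31, 37, inf]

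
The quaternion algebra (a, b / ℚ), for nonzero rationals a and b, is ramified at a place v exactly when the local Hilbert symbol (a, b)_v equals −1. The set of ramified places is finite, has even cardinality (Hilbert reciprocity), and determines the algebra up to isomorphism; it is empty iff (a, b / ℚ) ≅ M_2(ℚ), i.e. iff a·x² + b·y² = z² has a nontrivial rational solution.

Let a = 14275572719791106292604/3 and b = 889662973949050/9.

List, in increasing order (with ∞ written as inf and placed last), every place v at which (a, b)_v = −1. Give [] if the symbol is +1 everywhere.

[2, 7, 23, 29]

(a, b) ≡ (266133, 4522) mod (ℚ^×)²; places V = {2, 3, 5, 7, 17, 19, 23, 29, ∞}.
(a,b)_19: α=5, u≡7; β=3, v≡2 (mod 19); (7|19)=+1, (2|19)=-1; sign (−1)^1·+1^3·-1^5 = +1.
(a,b)_∞: sgn(266133)=+, sgn(4522)=+, so +1.
(a,b)_23: α=3, u≡8; β=2, v≡17 (mod 23); (8|23)=+1, (17|23)=-1; sign (−1)^0·+1^2·-1^3 = -1.
(a,b)_7: α=5, u≡1; β=3, v≡1 (mod 7); (1|7)=+1, (1|7)=+1; sign (−1)^1·+1^3·+1^5 = -1.
(a,b)_29: α=3, u≡24; β=2, v≡26 (mod 29); (24|29)=+1, (26|29)=-1; sign (−1)^0·+1^2·-1^3 = -1.
(a,b)_2: α=2, β=1; u≡5, v≡5 (mod 8); ε(u)ε(v)=0·0, αω(v)=2·1, βω(u)=1·1; sum ≡ 1  ⇒  -1.
(a,b)_3: α=-1, u≡1; β=-2, v≡1 (mod 3); (1|3)=+1, (1|3)=+1; sign (−1)^0·+1^-2·+1^-1 = +1.
(a,b)_17: α=2, u≡4; β=1, v≡14 (mod 17); (4|17)=+1, (14|17)=-1; sign (−1)^0·+1^1·-1^2 = +1.
(a,b)_5: α=0, u≡3; β=2, v≡3 (mod 5); (3|5)=-1, (3|5)=-1; sign (−1)^0·-1^2·-1^0 = +1.
|Ram(266133, 4522)| = 4, even; anisotropic at {2, 7, 23, 29}.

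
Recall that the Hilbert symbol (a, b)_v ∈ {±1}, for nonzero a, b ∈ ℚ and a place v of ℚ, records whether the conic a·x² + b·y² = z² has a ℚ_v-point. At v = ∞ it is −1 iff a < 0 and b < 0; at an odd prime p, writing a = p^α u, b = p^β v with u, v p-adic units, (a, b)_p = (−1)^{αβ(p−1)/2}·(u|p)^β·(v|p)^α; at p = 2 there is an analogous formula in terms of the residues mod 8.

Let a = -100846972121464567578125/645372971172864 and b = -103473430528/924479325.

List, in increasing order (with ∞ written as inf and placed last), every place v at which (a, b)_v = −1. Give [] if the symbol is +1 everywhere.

(a, b) ≡ (-222053, -1001) mod (ℚ^×)²; places V = {2, 3, 5, 7, 11, 13, 17, 19, 29, 31, 41, ∞}.
(a,b)_∞: sgn(-222053)=−, sgn(-1001)=−, so -1.
(a,b)_31: α=1, u≡30; β=0, v≡23 (mod 31); (30|31)=-1, (23|31)=-1; sign (−1)^0·-1^0·-1^1 = -1.
(a,b)_29: α=1, u≡13; β=0, v≡18 (mod 29); (13|29)=+1, (18|29)=-1; sign (−1)^0·+1^0·-1^1 = -1.
(a,b)_3: α=-16, u≡1; β=-4, v≡1 (mod 3); (1|3)=+1, (1|3)=+1; sign (−1)^0·+1^-4·+1^-16 = +1.
(a,b)_19: α=1, u≡6; β=0, v≡9 (mod 19); (6|19)=+1, (9|19)=+1; sign (−1)^0·+1^0·+1^1 = +1.
(a,b)_13: α=3, u≡4; β=1, v≡10 (mod 13); (4|13)=+1, (10|13)=+1; sign (−1)^0·+1^1·+1^3 = +1.
(a,b)_2: α=-10, β=14; u≡3, v≡7 (mod 8); ε(u)ε(v)=1·1, αω(v)=-10·0, βω(u)=14·1; sum ≡ 1  ⇒  -1.
(a,b)_41: α=2, u≡13; β=2, v≡28 (mod 41); (13|41)=-1, (28|41)=-1; sign (−1)^0·-1^2·-1^2 = +1.
(a,b)_17: α=4, u≡13; β=2, v≡9 (mod 17); (13|17)=+1, (9|17)=+1; sign (−1)^0·+1^2·+1^4 = +1.
(a,b)_7: α=2, u≡4; β=-3, v≡4 (mod 7); (4|7)=+1, (4|7)=+1; sign (−1)^0·+1^-3·+1^2 = +1.
(a,b)_11: α=-4, u≡5; β=-3, v≡8 (mod 11); (5|11)=+1, (8|11)=-1; sign (−1)^0·+1^-3·-1^-4 = +1.
(a,b)_5: α=8, u≡3; β=-2, v≡4 (mod 5); (3|5)=-1, (4|5)=+1; sign (−1)^0·-1^-2·+1^8 = +1.
Ram(-222053, -1001) = {2, 29, 31, ∞}; no ℚ_2-point on the conic.

[2, 29, 31, inf]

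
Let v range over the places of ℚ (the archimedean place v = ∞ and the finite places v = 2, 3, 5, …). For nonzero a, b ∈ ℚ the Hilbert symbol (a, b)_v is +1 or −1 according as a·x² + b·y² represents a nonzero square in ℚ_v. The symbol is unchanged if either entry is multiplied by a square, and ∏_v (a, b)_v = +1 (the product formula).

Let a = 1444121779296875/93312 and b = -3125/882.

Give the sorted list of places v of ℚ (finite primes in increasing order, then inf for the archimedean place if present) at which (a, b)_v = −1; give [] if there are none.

[2, 29]

(a, b) ≡ (3079510, -10) mod (ℚ^×)²; places V = {2, 3, 5, 7, 29, 37, 41, ∞}.
(a,b)_2: α=-7, β=-1; u≡3, v≡3 (mod 8); ε(u)ε(v)=1·1, αω(v)=-7·1, βω(u)=-1·1; sum ≡ 1  ⇒  -1.
(a,b)_∞: sgn(3079510)=+, sgn(-10)=−, so +1.
(a,b)_41: α=1, u≡1; β=0, v≡23 (mod 41); (1|41)=+1, (23|41)=+1; sign (−1)^0·+1^0·+1^1 = +1.
(a,b)_3: α=-6, u≡1; β=-2, v≡2 (mod 3); (1|3)=+1, (2|3)=-1; sign (−1)^0·+1^-2·-1^-6 = +1.
(a,b)_5: α=9, u≡3; β=5, v≡2 (mod 5); (3|5)=-1, (2|5)=-1; sign (−1)^0·-1^5·-1^9 = +1.
(a,b)_29: α=1, u≡12; β=0, v≡3 (mod 29); (12|29)=-1, (3|29)=-1; sign (−1)^0·-1^0·-1^1 = -1.
(a,b)_7: α=5, u≡1; β=-2, v≡1 (mod 7); (1|7)=+1, (1|7)=+1; sign (−1)^0·+1^-2·+1^5 = +1.
(a,b)_37: α=1, u≡13; β=0, v≡9 (mod 37); (13|37)=-1, (9|37)=+1; sign (−1)^0·-1^0·+1^1 = +1.
(3079510, -10 / ℚ) ramifies at {2, 29}: a division algebra.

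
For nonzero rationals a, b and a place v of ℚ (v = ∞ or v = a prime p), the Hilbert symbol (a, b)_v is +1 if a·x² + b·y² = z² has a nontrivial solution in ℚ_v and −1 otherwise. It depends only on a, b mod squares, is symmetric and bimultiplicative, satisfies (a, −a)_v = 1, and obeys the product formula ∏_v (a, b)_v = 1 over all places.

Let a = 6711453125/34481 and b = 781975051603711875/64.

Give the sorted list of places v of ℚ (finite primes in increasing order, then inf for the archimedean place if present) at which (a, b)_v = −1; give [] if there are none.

(a, b) ≡ (17610853, 3731) mod (ℚ^×)²; places V = {2, 3, 5, 7, 13, 19, 29, 37, 41, 47, ∞}.
(a,b)_19: α=1, u≡10; β=0, v≡7 (mod 19); (10|19)=-1, (7|19)=+1; sign (−1)^0·-1^0·+1^1 = +1.
(a,b)_13: α=1, u≡1; β=1, v≡9 (mod 13); (1|13)=+1, (9|13)=+1; sign (−1)^0·+1^1·+1^1 = +1.
(a,b)_7: α=0, u≡1; β=1, v≡1 (mod 7); (1|7)=+1, (1|7)=+1; sign (−1)^0·+1^1·+1^0 = +1.
(a,b)_29: α=-2, u≡22; β=0, v≡3 (mod 29); (22|29)=+1, (3|29)=-1; sign (−1)^0·+1^0·-1^-2 = +1.
(a,b)_37: α=1, u≡33; β=4, v≡22 (mod 37); (33|37)=+1, (22|37)=-1; sign (−1)^0·+1^4·-1^1 = -1.
(a,b)_3: α=0, u≡1; β=4, v≡2 (mod 3); (1|3)=+1, (2|3)=-1; sign (−1)^0·+1^4·-1^0 = +1.
(a,b)_2: α=0, β=-6; u≡5, v≡3 (mod 8); ε(u)ε(v)=0·1, αω(v)=0·1, βω(u)=-6·1; sum ≡ 0  ⇒  +1.
(a,b)_41: α=-1, u≡13; β=1, v≡37 (mod 41); (13|41)=-1, (37|41)=+1; sign (−1)^0·-1^1·+1^-1 = -1.
(a,b)_47: α=1, u≡10; β=2, v≡2 (mod 47); (10|47)=-1, (2|47)=+1; sign (−1)^0·-1^2·+1^1 = +1.
(a,b)_∞: sgn(17610853)=+, sgn(3731)=+, so +1.
(a,b)_5: α=6, u≡3; β=4, v≡1 (mod 5); (3|5)=-1, (1|5)=+1; sign (−1)^0·-1^4·+1^6 = +1.
|Ram(17610853, 3731)| = 2, even; anisotropic at {37, 41}.

[37, 41]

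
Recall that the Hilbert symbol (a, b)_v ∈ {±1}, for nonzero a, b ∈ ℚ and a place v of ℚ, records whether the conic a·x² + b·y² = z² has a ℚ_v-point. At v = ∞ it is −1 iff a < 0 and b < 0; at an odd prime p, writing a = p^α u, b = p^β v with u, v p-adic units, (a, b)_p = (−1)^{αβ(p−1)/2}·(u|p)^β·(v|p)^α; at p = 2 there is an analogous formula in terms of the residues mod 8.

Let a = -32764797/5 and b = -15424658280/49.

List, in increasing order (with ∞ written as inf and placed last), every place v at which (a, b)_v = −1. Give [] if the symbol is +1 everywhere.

Mod squares: a ≡ -62985, b ≡ -570. Check v ∈ {∞, 2, 3, 5, 7, 13, 17, 19}.
v=3: a=3^3·(≡2), b=3^5·(≡2) mod 3; (2|3)=-1, (2|3)=-1; (−1)^{3·5·1}·(-1)^5·(-1)^3 = -1.
v=2: v_2(a)=0, v_2(b)=3; units ≡ 7, 3 (mod 8); ε·ε+αω+βω = 1·1+0·1+3·0 ≡ 1  ⇒  (a,b)_2 = -1.
v=5: a=5^-1·(≡3), b=5^1·(≡1) mod 5; (3|5)=-1, (1|5)=+1; (−1)^{-1·1·2}·(-1)^1·(+1)^-1 = -1.
v=17: a=17^3·(≡16), b=17^4·(≡13) mod 17; (16|17)=+1, (13|17)=+1; (−1)^{3·4·8}·(+1)^4·(+1)^3 = +1.
v=13: a=13^1·(≡9), b=13^0·(≡6) mod 13; (9|13)=+1, (6|13)=-1; (−1)^{1·0·6}·(+1)^0·(-1)^1 = -1.
v=∞: -62985 < 0 and -570 < 0  ⇒  (a,b)_∞ = -1.
v=7: a=7^0·(≡1), b=7^-2·(≡4) mod 7; (1|7)=+1, (4|7)=+1; (−1)^{0·-2·3}·(+1)^-2·(+1)^0 = +1.
v=19: a=19^1·(≡3), b=19^1·(≡3) mod 19; (3|19)=-1, (3|19)=-1; (−1)^{1·1·9}·(-1)^1·(-1)^1 = -1.
(-62985, -570 / ℚ) ramifies at {2, 3, 5, 13, 19, ∞}: a division algebra.

[2, 3, 5, 13, 19, inf]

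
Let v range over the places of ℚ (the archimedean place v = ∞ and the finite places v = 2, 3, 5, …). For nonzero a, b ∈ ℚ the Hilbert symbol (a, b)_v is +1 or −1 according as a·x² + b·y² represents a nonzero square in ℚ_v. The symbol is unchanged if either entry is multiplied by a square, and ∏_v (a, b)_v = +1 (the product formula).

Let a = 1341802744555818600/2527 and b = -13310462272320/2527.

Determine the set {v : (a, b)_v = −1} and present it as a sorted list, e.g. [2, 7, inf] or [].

Mod squares: a ≡ 18662, b ≡ -35. Check v ∈ {∞, 2, 3, 5, 7, 11, 17, 19, 31, 43}.
v=19: a=19^-2·(≡4), b=19^-2·(≡12) mod 19; (4|19)=+1, (12|19)=-1; (−1)^{-2·-2·9}·(+1)^-2·(-1)^-2 = +1.
v=5: a=5^2·(≡2), b=5^1·(≡3) mod 5; (2|5)=-1, (3|5)=-1; (−1)^{2·1·2}·(-1)^1·(-1)^2 = -1.
v=17: a=17^2·(≡1), b=17^2·(≡13) mod 17; (1|17)=+1, (13|17)=+1; (−1)^{2·2·8}·(+1)^2·(+1)^2 = +1.
v=2: v_2(a)=3, v_2(b)=6; units ≡ 3, 5 (mod 8); ε·ε+αω+βω = 1·0+3·1+6·1 ≡ 1  ⇒  (a,b)_2 = -1.
v=31: a=31^3·(≡22), b=31^2·(≡12) mod 31; (22|31)=-1, (12|31)=-1; (−1)^{3·2·15}·(-1)^2·(-1)^3 = -1.
v=43: a=43^3·(≡41), b=43^2·(≡33) mod 43; (41|43)=+1, (33|43)=-1; (−1)^{3·2·21}·(+1)^2·(-1)^3 = -1.
v=11: a=11^2·(≡2), b=11^0·(≡5) mod 11; (2|11)=-1, (5|11)=+1; (−1)^{2·0·5}·(-1)^0·(+1)^2 = +1.
v=3: a=3^4·(≡2), b=3^4·(≡1) mod 3; (2|3)=-1, (1|3)=+1; (−1)^{4·4·1}·(-1)^4·(+1)^4 = +1.
v=∞: 18662 > 0 and -35 < 0  ⇒  (a,b)_∞ = +1.
v=7: a=7^-1·(≡5), b=7^-1·(≡1) mod 7; (5|7)=-1, (1|7)=+1; (−1)^{-1·-1·3}·(-1)^-1·(+1)^-1 = +1.
Ram(18662, -35) = {2, 5, 31, 43}; no ℚ_2-point on the conic.

[2, 5, 31, 43]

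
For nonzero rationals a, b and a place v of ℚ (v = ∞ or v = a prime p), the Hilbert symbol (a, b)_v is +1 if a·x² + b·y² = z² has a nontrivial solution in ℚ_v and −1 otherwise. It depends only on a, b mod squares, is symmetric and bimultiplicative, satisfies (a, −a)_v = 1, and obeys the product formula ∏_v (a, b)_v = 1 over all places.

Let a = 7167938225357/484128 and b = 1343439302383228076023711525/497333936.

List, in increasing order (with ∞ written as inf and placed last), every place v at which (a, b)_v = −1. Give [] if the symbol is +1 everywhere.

[23, 29]

(a, b) ≡ (158746, 51359) mod (ℚ^×)²; places V = {2, 3, 5, 7, 11, 13, 17, 23, 29, 41, 43, ∞}.
(a,b)_∞: sgn(158746)=+, sgn(51359)=+, so +1.
(a,b)_13: α=2, u≡9; β=0, v≡4 (mod 13); (9|13)=+1, (4|13)=+1; sign (−1)^0·+1^0·+1^2 = +1.
(a,b)_3: α=-2, u≡1; β=0, v≡2 (mod 3); (1|3)=+1, (2|3)=-1; sign (−1)^0·+1^0·-1^-2 = +1.
(a,b)_5: α=0, u≡4; β=2, v≡1 (mod 5); (4|5)=+1, (1|5)=+1; sign (−1)^0·+1^2·+1^0 = +1.
(a,b)_41: α=-2, u≡3; β=-4, v≡13 (mod 41); (3|41)=-1, (13|41)=-1; sign (−1)^0·-1^-4·-1^-2 = +1.
(a,b)_7: α=1, u≡5; β=3, v≡2 (mod 7); (5|7)=-1, (2|7)=+1; sign (−1)^1·-1^3·+1^1 = +1.
(a,b)_43: α=2, u≡20; β=6, v≡40 (mod 43); (20|43)=-1, (40|43)=+1; sign (−1)^0·-1^6·+1^2 = +1.
(a,b)_17: α=3, u≡5; β=4, v≡1 (mod 17); (5|17)=-1, (1|17)=+1; sign (−1)^0·-1^4·+1^3 = +1.
(a,b)_29: α=1, u≡25; β=3, v≡17 (mod 29); (25|29)=+1, (17|29)=-1; sign (−1)^0·+1^3·-1^1 = -1.
(a,b)_11: α=0, u≡9; β=-1, v≡1 (mod 11); (9|11)=+1, (1|11)=+1; sign (−1)^0·+1^-1·+1^0 = +1.
(a,b)_23: α=1, u≡16; β=3, v≡6 (mod 23); (16|23)=+1, (6|23)=+1; sign (−1)^1·+1^3·+1^1 = -1.
(a,b)_2: α=-5, β=-4; u≡5, v≡7 (mod 8); ε(u)ε(v)=0·1, αω(v)=-5·0, βω(u)=-4·1; sum ≡ 0  ⇒  +1.
|Ram(158746, 51359)| = 2, even; anisotropic at {23, 29}.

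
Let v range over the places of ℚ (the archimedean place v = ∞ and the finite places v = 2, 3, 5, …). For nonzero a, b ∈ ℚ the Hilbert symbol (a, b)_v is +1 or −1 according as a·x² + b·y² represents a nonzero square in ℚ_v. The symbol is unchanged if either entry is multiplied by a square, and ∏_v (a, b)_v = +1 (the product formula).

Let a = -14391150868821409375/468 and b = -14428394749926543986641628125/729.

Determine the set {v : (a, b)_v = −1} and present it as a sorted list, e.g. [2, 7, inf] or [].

Mod squares: a ≡ -715, b ≡ -189805. Check v ∈ {∞, 2, 3, 5, 7, 11, 13, 17, 29}.
v=2: v_2(a)=-2, v_2(b)=0; units ≡ 5, 3 (mod 8); ε·ε+αω+βω = 0·1+-2·1+0·1 ≡ 0  ⇒  (a,b)_2 = +1.
v=13: a=13^-1·(≡10), b=13^0·(≡7) mod 13; (10|13)=+1, (7|13)=-1; (−1)^{-1·0·6}·(+1)^0·(-1)^-1 = -1.
v=17: a=17^2·(≡2), b=17^3·(≡4) mod 17; (2|17)=+1, (4|17)=+1; (−1)^{2·3·8}·(+1)^3·(+1)^2 = +1.
v=5: a=5^5·(≡3), b=5^5·(≡1) mod 5; (3|5)=-1, (1|5)=+1; (−1)^{5·5·2}·(-1)^5·(+1)^5 = -1.
v=29: a=29^2·(≡11), b=29^3·(≡25) mod 29; (11|29)=-1, (25|29)=+1; (−1)^{2·3·14}·(-1)^3·(+1)^2 = -1.
v=3: a=3^-2·(≡2), b=3^-6·(≡2) mod 3; (2|3)=-1, (2|3)=-1; (−1)^{-2·-6·1}·(-1)^-6·(-1)^-2 = +1.
v=∞: -715 < 0 and -189805 < 0  ⇒  (a,b)_∞ = -1.
v=7: a=7^6·(≡5), b=7^11·(≡5) mod 7; (5|7)=-1, (5|7)=-1; (−1)^{6·11·3}·(-1)^11·(-1)^6 = -1.
v=11: a=11^5·(≡1), b=11^7·(≡4) mod 11; (1|11)=+1, (4|11)=+1; (−1)^{5·7·5}·(+1)^7·(+1)^5 = -1.
(-715, -189805 / ℚ) ramifies at {5, 7, 11, 13, 29, ∞}: a division algebra.

[5, 7, 11, 13, 29, inf]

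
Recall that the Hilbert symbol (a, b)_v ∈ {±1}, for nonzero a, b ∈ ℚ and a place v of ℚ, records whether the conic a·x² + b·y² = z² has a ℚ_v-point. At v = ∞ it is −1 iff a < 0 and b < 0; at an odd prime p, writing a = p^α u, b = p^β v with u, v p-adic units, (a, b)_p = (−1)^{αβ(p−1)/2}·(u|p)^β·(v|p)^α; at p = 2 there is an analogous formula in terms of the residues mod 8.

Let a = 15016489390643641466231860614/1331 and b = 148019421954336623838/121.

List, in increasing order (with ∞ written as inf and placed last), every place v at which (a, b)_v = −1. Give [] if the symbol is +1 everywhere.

Mod squares: a ≡ 336226, b ≡ 1598. Check v ∈ {∞, 2, 3, 7, 11, 17, 29, 31, 47}.
v=∞: 336226 > 0 and 1598 > 0  ⇒  (a,b)_∞ = +1.
v=7: a=7^12·(≡4), b=7^8·(≡2) mod 7; (4|7)=+1, (2|7)=+1; (−1)^{12·8·3}·(+1)^8·(+1)^12 = +1.
v=3: a=3^2·(≡1), b=3^2·(≡2) mod 3; (1|3)=+1, (2|3)=-1; (−1)^{2·2·1}·(+1)^2·(-1)^2 = +1.
v=17: a=17^1·(≡3), b=17^1·(≡9) mod 17; (3|17)=-1, (9|17)=+1; (−1)^{1·1·8}·(-1)^1·(+1)^1 = -1.
v=2: v_2(a)=1, v_2(b)=1; units ≡ 1, 7 (mod 8); ε·ε+αω+βω = 0·1+1·0+1·0 ≡ 0  ⇒  (a,b)_2 = +1.
v=29: a=29^3·(≡24), b=29^2·(≡2) mod 29; (24|29)=+1, (2|29)=-1; (−1)^{3·2·14}·(+1)^2·(-1)^3 = -1.
v=11: a=11^-3·(≡2), b=11^-2·(≡4) mod 11; (2|11)=-1, (4|11)=+1; (−1)^{-3·-2·5}·(-1)^-2·(+1)^-3 = +1.
v=47: a=47^4·(≡19), b=47^3·(≡42) mod 47; (19|47)=-1, (42|47)=+1; (−1)^{4·3·23}·(-1)^3·(+1)^4 = -1.
v=31: a=31^3·(≡15), b=31^2·(≡17) mod 31; (15|31)=-1, (17|31)=-1; (−1)^{3·2·15}·(-1)^2·(-1)^3 = -1.
|Ram(336226, 1598)| = 4, even; anisotropic at {17, 29, 31, 47}.

[17, 29, 31, 47]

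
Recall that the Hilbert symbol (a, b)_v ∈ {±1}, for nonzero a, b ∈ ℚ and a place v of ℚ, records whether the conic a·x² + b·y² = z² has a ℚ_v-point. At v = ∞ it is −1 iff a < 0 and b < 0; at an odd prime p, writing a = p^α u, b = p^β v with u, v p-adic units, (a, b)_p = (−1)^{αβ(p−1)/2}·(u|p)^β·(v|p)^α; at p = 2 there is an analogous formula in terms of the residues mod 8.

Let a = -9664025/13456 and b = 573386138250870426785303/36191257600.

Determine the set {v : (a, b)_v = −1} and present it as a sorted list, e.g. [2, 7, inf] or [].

[2, 13, 19, 23]

Mod squares: a ≡ -161, b ≡ 39767. Check v ∈ {∞, 2, 5, 7, 11, 13, 19, 23, 29, 41, 47}.
v=7: a=7^5·(≡3), b=7^11·(≡1) mod 7; (3|7)=-1, (1|7)=+1; (−1)^{5·11·3}·(-1)^11·(+1)^5 = +1.
v=41: a=41^0·(≡26), b=41^-2·(≡27) mod 41; (26|41)=-1, (27|41)=-1; (−1)^{0·-2·20}·(-1)^-2·(-1)^0 = +1.
v=47: a=47^0·(≡25), b=47^2·(≡41) mod 47; (25|47)=+1, (41|47)=-1; (−1)^{0·2·23}·(+1)^2·(-1)^0 = +1.
v=∞: -161 < 0 and 39767 > 0  ⇒  (a,b)_∞ = +1.
v=19: a=19^0·(≡10), b=19^3·(≡12) mod 19; (10|19)=-1, (12|19)=-1; (−1)^{0·3·9}·(-1)^3·(-1)^0 = -1.
v=2: v_2(a)=-4, v_2(b)=-10; units ≡ 7, 7 (mod 8); ε·ε+αω+βω = 1·1+-4·0+-10·0 ≡ 1  ⇒  (a,b)_2 = -1.
v=29: a=29^-2·(≡5), b=29^-2·(≡21) mod 29; (5|29)=+1, (21|29)=-1; (−1)^{-2·-2·14}·(+1)^-2·(-1)^-2 = +1.
v=23: a=23^1·(≡12), b=23^3·(≡8) mod 23; (12|23)=+1, (8|23)=+1; (−1)^{1·3·11}·(+1)^3·(+1)^1 = -1.
v=11: a=11^0·(≡1), b=11^2·(≡10) mod 11; (1|11)=+1, (10|11)=-1; (−1)^{0·2·5}·(+1)^2·(-1)^0 = +1.
v=13: a=13^0·(≡6), b=13^1·(≡3) mod 13; (6|13)=-1, (3|13)=+1; (−1)^{0·1·6}·(-1)^1·(+1)^0 = -1.
v=5: a=5^2·(≡4), b=5^-2·(≡2) mod 5; (4|5)=+1, (2|5)=-1; (−1)^{2·-2·2}·(+1)^-2·(-1)^2 = +1.
(-161, 39767 / ℚ) ramifies at {2, 13, 19, 23}: a division algebra.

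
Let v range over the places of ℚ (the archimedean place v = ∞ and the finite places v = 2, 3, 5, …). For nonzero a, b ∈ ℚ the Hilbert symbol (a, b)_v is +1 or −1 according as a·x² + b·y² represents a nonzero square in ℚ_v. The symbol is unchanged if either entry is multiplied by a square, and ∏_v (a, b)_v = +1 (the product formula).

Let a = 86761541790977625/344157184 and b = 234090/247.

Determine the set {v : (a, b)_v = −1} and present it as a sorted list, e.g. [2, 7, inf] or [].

[13, 17]

Mod squares: a ≡ 20995, b ≡ 2470. Check v ∈ {∞, 2, 3, 5, 7, 11, 13, 17, 19}.
v=5: a=5^3·(≡4), b=5^1·(≡4) mod 5; (4|5)=+1, (4|5)=+1; (−1)^{3·1·2}·(+1)^1·(+1)^3 = +1.
v=2: v_2(a)=-10, v_2(b)=1; units ≡ 3, 3 (mod 8); ε·ε+αω+βω = 1·1+-10·1+1·1 ≡ 0  ⇒  (a,b)_2 = +1.
v=7: a=7^-2·(≡1), b=7^0·(≡5) mod 7; (1|7)=+1, (5|7)=-1; (−1)^{-2·0·3}·(+1)^0·(-1)^-2 = +1.
v=3: a=3^12·(≡1), b=3^4·(≡1) mod 3; (1|3)=+1, (1|3)=+1; (−1)^{12·4·1}·(+1)^4·(+1)^12 = +1.
v=17: a=17^3·(≡14), b=17^2·(≡5) mod 17; (14|17)=-1, (5|17)=-1; (−1)^{3·2·8}·(-1)^2·(-1)^3 = -1.
v=19: a=19^-3·(≡10), b=19^-1·(≡11) mod 19; (10|19)=-1, (11|19)=+1; (−1)^{-3·-1·9}·(-1)^-1·(+1)^-3 = +1.
v=11: a=11^2·(≡10), b=11^0·(≡2) mod 11; (10|11)=-1, (2|11)=-1; (−1)^{2·0·5}·(-1)^0·(-1)^2 = +1.
v=∞: 20995 > 0 and 2470 > 0  ⇒  (a,b)_∞ = +1.
v=13: a=13^3·(≡1), b=13^-1·(≡2) mod 13; (1|13)=+1, (2|13)=-1; (−1)^{3·-1·6}·(+1)^-1·(-1)^3 = -1.
|Ram(20995, 2470)| = 2, even; anisotropic at {13, 17}.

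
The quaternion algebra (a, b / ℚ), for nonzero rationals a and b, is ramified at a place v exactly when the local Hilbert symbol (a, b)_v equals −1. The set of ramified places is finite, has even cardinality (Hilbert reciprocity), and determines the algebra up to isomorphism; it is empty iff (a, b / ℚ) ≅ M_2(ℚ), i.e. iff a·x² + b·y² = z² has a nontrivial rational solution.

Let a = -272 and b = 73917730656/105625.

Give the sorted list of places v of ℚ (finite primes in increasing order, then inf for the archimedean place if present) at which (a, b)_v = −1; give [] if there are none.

[2, 17, 29, 43]

(a, b) ≡ (-17, 52374) mod (ℚ^×)²; places V = {2, 3, 5, 7, 11, 13, 17, 29, 43, ∞}.
(a,b)_43: α=0, u≡29; β=1, v≡11 (mod 43); (29|43)=-1, (11|43)=+1; sign (−1)^0·-1^1·+1^0 = -1.
(a,b)_3: α=0, u≡1; β=7, v≡1 (mod 3); (1|3)=+1, (1|3)=+1; sign (−1)^0·+1^7·+1^0 = +1.
(a,b)_13: α=0, u≡1; β=-2, v≡3 (mod 13); (1|13)=+1, (3|13)=+1; sign (−1)^0·+1^-2·+1^0 = +1.
(a,b)_11: α=0, u≡3; β=2, v≡4 (mod 11); (3|11)=+1, (4|11)=+1; sign (−1)^0·+1^2·+1^0 = +1.
(a,b)_5: α=0, u≡3; β=-4, v≡4 (mod 5); (3|5)=-1, (4|5)=+1; sign (−1)^0·-1^-4·+1^0 = +1.
(a,b)_∞: sgn(-17)=−, sgn(52374)=+, so +1.
(a,b)_17: α=1, u≡1; β=0, v≡14 (mod 17); (1|17)=+1, (14|17)=-1; sign (−1)^0·+1^0·-1^1 = -1.
(a,b)_29: α=0, u≡18; β=1, v≡26 (mod 29); (18|29)=-1, (26|29)=-1; sign (−1)^0·-1^1·-1^0 = -1.
(a,b)_2: α=4, β=5; u≡7, v≡3 (mod 8); ε(u)ε(v)=1·1, αω(v)=4·1, βω(u)=5·0; sum ≡ 1  ⇒  -1.
(a,b)_7: α=0, u≡1; β=1, v≡5 (mod 7); (1|7)=+1, (5|7)=-1; sign (−1)^0·+1^1·-1^0 = +1.
(-17, 52374 / ℚ) ramifies at {2, 17, 29, 43}: a division algebra.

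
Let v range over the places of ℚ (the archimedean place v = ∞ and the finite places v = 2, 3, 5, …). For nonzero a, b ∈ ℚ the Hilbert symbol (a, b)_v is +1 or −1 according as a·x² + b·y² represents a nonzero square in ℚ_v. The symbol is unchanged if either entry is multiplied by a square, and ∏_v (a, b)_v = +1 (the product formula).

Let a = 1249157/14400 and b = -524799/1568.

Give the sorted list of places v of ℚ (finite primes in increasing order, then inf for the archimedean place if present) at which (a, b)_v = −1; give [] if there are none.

(a, b) ≡ (25493, -12958) mod (ℚ^×)²; places V = {2, 3, 5, 7, 11, 13, 19, 31, 37, 53, ∞}.
(a,b)_11: α=0, u≡8; β=1, v≡7 (mod 11); (8|11)=-1, (7|11)=-1; sign (−1)^0·-1^1·-1^0 = -1.
(a,b)_19: α=0, u≡18; β=1, v≡10 (mod 19); (18|19)=-1, (10|19)=-1; sign (−1)^0·-1^1·-1^0 = -1.
(a,b)_∞: sgn(25493)=+, sgn(-12958)=−, so +1.
(a,b)_13: α=1, u≡5; β=0, v≡3 (mod 13); (5|13)=-1, (3|13)=+1; sign (−1)^0·-1^0·+1^1 = +1.
(a,b)_7: α=2, u≡6; β=-2, v≡3 (mod 7); (6|7)=-1, (3|7)=-1; sign (−1)^0·-1^-2·-1^2 = +1.
(a,b)_37: α=1, u≡13; β=0, v≡35 (mod 37); (13|37)=-1, (35|37)=-1; sign (−1)^0·-1^0·-1^1 = -1.
(a,b)_53: α=1, u≡1; β=0, v≡31 (mod 53); (1|53)=+1, (31|53)=-1; sign (−1)^0·+1^0·-1^1 = -1.
(a,b)_3: α=-2, u≡2; β=4, v≡2 (mod 3); (2|3)=-1, (2|3)=-1; sign (−1)^0·-1^4·-1^-2 = +1.
(a,b)_2: α=-6, β=-5; u≡5, v≡1 (mod 8); ε(u)ε(v)=0·0, αω(v)=-6·0, βω(u)=-5·1; sum ≡ 1  ⇒  -1.
(a,b)_5: α=-2, u≡2; β=0, v≡2 (mod 5); (2|5)=-1, (2|5)=-1; sign (−1)^0·-1^0·-1^-2 = +1.
(a,b)_31: α=0, u≡24; β=1, v≡5 (mod 31); (24|31)=-1, (5|31)=+1; sign (−1)^0·-1^1·+1^0 = -1.
(25493, -12958 / ℚ) ramifies at {2, 11, 19, 31, 37, 53}: a division algebra.

[2, 11, 19, 31, 37, 53]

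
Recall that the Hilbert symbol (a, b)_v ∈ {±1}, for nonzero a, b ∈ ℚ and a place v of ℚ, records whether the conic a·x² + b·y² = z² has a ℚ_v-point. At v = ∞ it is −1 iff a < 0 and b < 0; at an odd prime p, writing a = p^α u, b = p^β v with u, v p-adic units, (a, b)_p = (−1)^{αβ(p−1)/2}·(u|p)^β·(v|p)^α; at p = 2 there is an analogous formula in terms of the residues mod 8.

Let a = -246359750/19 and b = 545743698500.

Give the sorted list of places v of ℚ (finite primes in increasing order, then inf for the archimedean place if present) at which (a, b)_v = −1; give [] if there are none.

[17, 19]

Mod squares: a ≡ -22610, b ≡ 65. Check v ∈ {∞, 2, 5, 7, 11, 13, 17, 19}.
v=∞: -22610 < 0 and 65 > 0  ⇒  (a,b)_∞ = +1.
v=7: a=7^3·(≡4), b=7^4·(≡2) mod 7; (4|7)=+1, (2|7)=+1; (−1)^{3·4·3}·(+1)^4·(+1)^3 = +1.
v=2: v_2(a)=1, v_2(b)=2; units ≡ 7, 1 (mod 8); ε·ε+αω+βω = 1·0+1·0+2·0 ≡ 0  ⇒  (a,b)_2 = +1.
v=5: a=5^3·(≡3), b=5^3·(≡3) mod 5; (3|5)=-1, (3|5)=-1; (−1)^{3·3·2}·(-1)^3·(-1)^3 = +1.
v=19: a=19^-1·(≡7), b=19^0·(≡12) mod 19; (7|19)=+1, (12|19)=-1; (−1)^{-1·0·9}·(+1)^0·(-1)^-1 = -1.
v=11: a=11^0·(≡7), b=11^2·(≡2) mod 11; (7|11)=-1, (2|11)=-1; (−1)^{0·2·5}·(-1)^2·(-1)^0 = +1.
v=17: a=17^1·(≡1), b=17^2·(≡14) mod 17; (1|17)=+1, (14|17)=-1; (−1)^{1·2·8}·(+1)^2·(-1)^1 = -1.
v=13: a=13^2·(≡3), b=13^1·(≡11) mod 13; (3|13)=+1, (11|13)=-1; (−1)^{2·1·6}·(+1)^1·(-1)^2 = +1.
Ram(-22610, 65) = {17, 19}; no ℚ_17-point on the conic.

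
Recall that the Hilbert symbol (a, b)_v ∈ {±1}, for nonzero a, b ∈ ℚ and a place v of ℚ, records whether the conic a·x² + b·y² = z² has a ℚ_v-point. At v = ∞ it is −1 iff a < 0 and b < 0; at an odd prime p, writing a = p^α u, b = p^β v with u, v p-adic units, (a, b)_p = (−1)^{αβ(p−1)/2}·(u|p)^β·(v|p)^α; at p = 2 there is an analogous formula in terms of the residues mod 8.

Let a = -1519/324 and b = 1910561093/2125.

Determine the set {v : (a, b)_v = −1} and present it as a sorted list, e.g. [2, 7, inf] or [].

[17, 29]

(a, b) ≡ (-31, 534905) mod (ℚ^×)²; places V = {2, 3, 5, 7, 17, 19, 29, 31, ∞}.
(a,b)_2: α=-2, β=0; u≡1, v≡1 (mod 8); ε(u)ε(v)=0·0, αω(v)=-2·0, βω(u)=0·0; sum ≡ 0  ⇒  +1.
(a,b)_31: α=1, u≡12; β=1, v≡18 (mod 31); (12|31)=-1, (18|31)=+1; sign (−1)^1·-1^1·+1^1 = +1.
(a,b)_29: α=0, u≡21; β=3, v≡1 (mod 29); (21|29)=-1, (1|29)=+1; sign (−1)^0·-1^3·+1^0 = -1.
(a,b)_19: α=0, u≡1; β=2, v≡6 (mod 19); (1|19)=+1, (6|19)=+1; sign (−1)^0·+1^2·+1^0 = +1.
(a,b)_17: α=0, u≡11; β=-1, v≡16 (mod 17); (11|17)=-1, (16|17)=+1; sign (−1)^0·-1^-1·+1^0 = -1.
(a,b)_∞: sgn(-31)=−, sgn(534905)=+, so +1.
(a,b)_3: α=-4, u≡2; β=0, v≡2 (mod 3); (2|3)=-1, (2|3)=-1; sign (−1)^0·-1^0·-1^-4 = +1.
(a,b)_5: α=0, u≡4; β=-3, v≡4 (mod 5); (4|5)=+1, (4|5)=+1; sign (−1)^0·+1^-3·+1^0 = +1.
(a,b)_7: α=2, u≡2; β=1, v≡3 (mod 7); (2|7)=+1, (3|7)=-1; sign (−1)^0·+1^1·-1^2 = +1.
Ram(-31, 534905) = {17, 29}; no ℚ_17-point on the conic.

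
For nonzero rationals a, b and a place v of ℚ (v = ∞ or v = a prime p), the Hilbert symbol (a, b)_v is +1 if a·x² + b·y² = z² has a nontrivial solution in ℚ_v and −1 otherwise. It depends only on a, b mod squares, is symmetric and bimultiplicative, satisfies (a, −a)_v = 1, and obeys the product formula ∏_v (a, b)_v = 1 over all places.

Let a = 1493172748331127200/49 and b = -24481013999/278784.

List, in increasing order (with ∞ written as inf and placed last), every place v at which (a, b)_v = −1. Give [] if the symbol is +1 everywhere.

(a, b) ≡ (14858, -501239) mod (ℚ^×)²; places V = {2, 3, 5, 7, 11, 13, 17, 19, 23, 31, 37, ∞}.
(a,b)_19: α=3, u≡10; β=1, v≡14 (mod 19); (10|19)=-1, (14|19)=-1; sign (−1)^1·-1^1·-1^3 = -1.
(a,b)_37: α=2, u≡36; β=1, v≡24 (mod 37); (36|37)=+1, (24|37)=-1; sign (−1)^0·+1^1·-1^2 = +1.
(a,b)_13: α=0, u≡9; β=2, v≡7 (mod 13); (9|13)=+1, (7|13)=-1; sign (−1)^0·+1^2·-1^0 = +1.
(a,b)_2: α=5, β=-8; u≡5, v≡1 (mod 8); ε(u)ε(v)=0·0, αω(v)=5·0, βω(u)=-8·1; sum ≡ 0  ⇒  +1.
(a,b)_7: α=-2, u≡1; β=0, v≡3 (mod 7); (1|7)=+1, (3|7)=-1; sign (−1)^0·+1^0·-1^-2 = +1.
(a,b)_11: α=0, u≡8; β=-2, v≡4 (mod 11); (8|11)=-1, (4|11)=+1; sign (−1)^0·-1^-2·+1^0 = +1.
(a,b)_∞: sgn(14858)=+, sgn(-501239)=−, so +1.
(a,b)_23: α=3, u≡13; β=1, v≡17 (mod 23); (13|23)=+1, (17|23)=-1; sign (−1)^1·+1^1·-1^3 = +1.
(a,b)_31: α=2, u≡10; β=1, v≡22 (mod 31); (10|31)=+1, (22|31)=-1; sign (−1)^0·+1^1·-1^2 = +1.
(a,b)_5: α=2, u≡2; β=0, v≡4 (mod 5); (2|5)=-1, (4|5)=+1; sign (−1)^0·-1^0·+1^2 = +1.
(a,b)_3: α=0, u≡2; β=-2, v≡1 (mod 3); (2|3)=-1, (1|3)=+1; sign (−1)^0·-1^-2·+1^0 = +1.
(a,b)_17: α=1, u≡5; β=2, v≡11 (mod 17); (5|17)=-1, (11|17)=-1; sign (−1)^0·-1^2·-1^1 = -1.
Ram(14858, -501239) = {17, 19}; no ℚ_17-point on the conic.

[17, 19]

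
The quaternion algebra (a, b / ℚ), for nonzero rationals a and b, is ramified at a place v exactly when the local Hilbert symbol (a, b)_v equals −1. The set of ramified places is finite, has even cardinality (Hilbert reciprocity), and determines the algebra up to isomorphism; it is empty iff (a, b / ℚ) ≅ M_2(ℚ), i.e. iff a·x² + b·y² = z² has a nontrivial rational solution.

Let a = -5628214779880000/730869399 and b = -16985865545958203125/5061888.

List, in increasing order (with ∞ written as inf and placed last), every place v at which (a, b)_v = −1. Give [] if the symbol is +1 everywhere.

[3, 17, 19, inf]

Mod squares: a ≡ -138567, b ≡ -6409. Check v ∈ {∞, 2, 3, 5, 7, 11, 13, 17, 19, 29, 31, 37}.
v=13: a=13^-3·(≡3), b=13^-3·(≡1) mod 13; (3|13)=+1, (1|13)=+1; (−1)^{-3·-3·6}·(+1)^-3·(+1)^-3 = +1.
v=37: a=37^-2·(≡32), b=37^0·(≡32) mod 37; (32|37)=-1, (32|37)=-1; (−1)^{-2·0·18}·(-1)^0·(-1)^-2 = +1.
v=5: a=5^4·(≡3), b=5^8·(≡4) mod 5; (3|5)=-1, (4|5)=+1; (−1)^{4·8·2}·(-1)^8·(+1)^4 = +1.
v=2: v_2(a)=6, v_2(b)=-8; units ≡ 1, 7 (mod 8); ε·ε+αω+βω = 0·1+6·0+-8·0 ≡ 0  ⇒  (a,b)_2 = +1.
v=29: a=29^2·(≡23), b=29^3·(≡8) mod 29; (23|29)=+1, (8|29)=-1; (−1)^{2·3·14}·(+1)^3·(-1)^2 = +1.
v=3: a=3^-5·(≡2), b=3^-2·(≡2) mod 3; (2|3)=-1, (2|3)=-1; (−1)^{-5·-2·1}·(-1)^-2·(-1)^-5 = -1.
v=∞: -138567 < 0 and -6409 < 0  ⇒  (a,b)_∞ = -1.
v=7: a=7^2·(≡5), b=7^4·(≡5) mod 7; (5|7)=-1, (5|7)=-1; (−1)^{2·4·3}·(-1)^4·(-1)^2 = +1.
v=19: a=19^1·(≡14), b=19^2·(≡10) mod 19; (14|19)=-1, (10|19)=-1; (−1)^{1·2·9}·(-1)^2·(-1)^1 = -1.
v=11: a=11^1·(≡4), b=11^2·(≡5) mod 11; (4|11)=+1, (5|11)=+1; (−1)^{1·2·5}·(+1)^2·(+1)^1 = +1.
v=31: a=31^2·(≡12), b=31^0·(≡7) mod 31; (12|31)=-1, (7|31)=+1; (−1)^{2·0·15}·(-1)^0·(+1)^2 = +1.
v=17: a=17^1·(≡13), b=17^1·(≡6) mod 17; (13|17)=+1, (6|17)=-1; (−1)^{1·1·8}·(+1)^1·(-1)^1 = -1.
(-138567, -6409 / ℚ) ramifies at {3, 17, 19, ∞}: a division algebra.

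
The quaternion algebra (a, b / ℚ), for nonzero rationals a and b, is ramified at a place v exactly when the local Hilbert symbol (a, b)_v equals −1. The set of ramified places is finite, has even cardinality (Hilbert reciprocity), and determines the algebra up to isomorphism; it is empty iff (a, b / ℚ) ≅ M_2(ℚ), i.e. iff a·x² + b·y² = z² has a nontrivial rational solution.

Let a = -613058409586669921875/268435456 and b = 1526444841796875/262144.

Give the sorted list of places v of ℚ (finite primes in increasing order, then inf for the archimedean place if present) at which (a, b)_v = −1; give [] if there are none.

Mod squares: a ≡ -3003, b ≡ 12155. Check v ∈ {∞, 2, 3, 5, 7, 11, 13, 17}.
v=11: a=11^1·(≡8), b=11^1·(≡9) mod 11; (8|11)=-1, (9|11)=+1; (−1)^{1·1·5}·(-1)^1·(+1)^1 = +1.
v=2: v_2(a)=-28, v_2(b)=-18; units ≡ 5, 3 (mod 8); ε·ε+αω+βω = 0·1+-28·1+-18·1 ≡ 0  ⇒  (a,b)_2 = +1.
v=5: a=5^12·(≡3), b=5^9·(≡1) mod 5; (3|5)=-1, (1|5)=+1; (−1)^{12·9·2}·(-1)^9·(+1)^12 = -1.
v=13: a=13^1·(≡12), b=13^1·(≡12) mod 13; (12|13)=+1, (12|13)=+1; (−1)^{1·1·6}·(+1)^1·(+1)^1 = +1.
v=3: a=3^11·(≡1), b=3^8·(≡2) mod 3; (1|3)=+1, (2|3)=-1; (−1)^{11·8·1}·(+1)^8·(-1)^11 = -1.
v=∞: -3003 < 0 and 12155 > 0  ⇒  (a,b)_∞ = +1.
v=17: a=17^2·(≡10), b=17^1·(≡8) mod 17; (10|17)=-1, (8|17)=+1; (−1)^{2·1·8}·(-1)^1·(+1)^2 = -1.
v=7: a=7^3·(≡6), b=7^2·(≡3) mod 7; (6|7)=-1, (3|7)=-1; (−1)^{3·2·3}·(-1)^2·(-1)^3 = -1.
Ram(-3003, 12155) = {3, 5, 7, 17}; no ℚ_3-point on the conic.

[3, 5, 7, 17]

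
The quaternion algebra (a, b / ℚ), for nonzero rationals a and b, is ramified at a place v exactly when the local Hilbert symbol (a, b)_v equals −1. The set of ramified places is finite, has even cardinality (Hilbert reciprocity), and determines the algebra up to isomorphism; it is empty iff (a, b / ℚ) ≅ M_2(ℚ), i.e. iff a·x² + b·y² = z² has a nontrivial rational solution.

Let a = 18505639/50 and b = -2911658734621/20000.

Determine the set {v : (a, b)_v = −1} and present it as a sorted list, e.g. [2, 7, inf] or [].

Mod squares: a ≡ 37011278, b ≡ -1947962. Check v ∈ {∞, 2, 5, 7, 13, 17, 19, 23, 47, 53}.
v=47: a=47^1·(≡6), b=47^1·(≡16) mod 47; (6|47)=+1, (16|47)=+1; (−1)^{1·1·23}·(+1)^1·(+1)^1 = -1.
v=∞: 37011278 > 0 and -1947962 < 0  ⇒  (a,b)_∞ = +1.
v=53: a=53^1·(≡18), b=53^1·(≡13) mod 53; (18|53)=-1, (13|53)=+1; (−1)^{1·1·26}·(-1)^1·(+1)^1 = -1.
v=19: a=19^1·(≡5), b=19^2·(≡15) mod 19; (5|19)=+1, (15|19)=-1; (−1)^{1·2·9}·(+1)^2·(-1)^1 = -1.
v=23: a=23^1·(≡19), b=23^1·(≡11) mod 23; (19|23)=-1, (11|23)=-1; (−1)^{1·1·11}·(-1)^1·(-1)^1 = -1.
v=13: a=13^0·(≡2), b=13^2·(≡1) mod 13; (2|13)=-1, (1|13)=+1; (−1)^{0·2·6}·(-1)^2·(+1)^0 = +1.
v=17: a=17^1·(≡11), b=17^1·(≡14) mod 17; (11|17)=-1, (14|17)=-1; (−1)^{1·1·8}·(-1)^1·(-1)^1 = +1.
v=2: v_2(a)=-1, v_2(b)=-5; units ≡ 7, 3 (mod 8); ε·ε+αω+βω = 1·1+-1·1+-5·0 ≡ 0  ⇒  (a,b)_2 = +1.
v=5: a=5^-2·(≡2), b=5^-4·(≡2) mod 5; (2|5)=-1, (2|5)=-1; (−1)^{-2·-4·2}·(-1)^-4·(-1)^-2 = +1.
v=7: a=7^0·(≡5), b=7^2·(≡3) mod 7; (5|7)=-1, (3|7)=-1; (−1)^{0·2·3}·(-1)^2·(-1)^0 = +1.
Ram(37011278, -1947962) = {19, 23, 47, 53}; no ℚ_19-point on the conic.

[19, 23, 47, 53]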